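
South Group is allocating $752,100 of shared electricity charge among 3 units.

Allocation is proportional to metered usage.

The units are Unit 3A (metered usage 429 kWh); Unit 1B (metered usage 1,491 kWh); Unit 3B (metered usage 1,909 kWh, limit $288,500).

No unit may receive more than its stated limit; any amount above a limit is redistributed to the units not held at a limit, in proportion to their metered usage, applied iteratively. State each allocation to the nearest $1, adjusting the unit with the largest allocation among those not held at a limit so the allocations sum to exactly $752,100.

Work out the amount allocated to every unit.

Unit 3A: $103,586 | Unit 1B: $360,014 | Unit 3B: $288,500

Combined metered usage = 3,829.
Proportional shares (ignoring caps): Unit 3A 84,265.06; Unit 1B 292,865.27; Unit 3B 374,969.68.
Cap binds for Unit 3B ($288,500); residual $463,600 reallocated over remaining metered usage 1,920.
Shares after redistribution: Unit 3A 103,585.62 → $103,586; Unit 1B 360,014.38 → $360,014.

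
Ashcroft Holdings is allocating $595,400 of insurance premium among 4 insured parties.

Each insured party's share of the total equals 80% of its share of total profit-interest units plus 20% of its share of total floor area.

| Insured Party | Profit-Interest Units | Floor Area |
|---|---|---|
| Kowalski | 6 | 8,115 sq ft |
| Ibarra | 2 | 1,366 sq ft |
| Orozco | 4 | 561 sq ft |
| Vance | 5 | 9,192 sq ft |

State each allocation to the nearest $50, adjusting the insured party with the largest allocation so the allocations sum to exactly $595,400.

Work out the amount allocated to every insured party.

Profit-interest units total 17; floor area total 19,234.
Blended shares (80% profit-interest units + 20% floor area): Kowalski 0.3667; Ibarra 0.1083; Orozco 0.1941; Vance 0.3309.
Unrounded shares: Kowalski 218,353.88; Ibarra 64,494.72; Orozco 115,548.51; Vance 197,002.89.
After rounding ($50): Kowalski $218,350; Ibarra $64,500; Orozco $115,550; Vance $197,000. Sum = $595,400.
Sum already equals the total — no adjustment.

Kowalski: $218,350 · Ibarra: $64,500 · Orozco: $115,550 · Vance: $197,000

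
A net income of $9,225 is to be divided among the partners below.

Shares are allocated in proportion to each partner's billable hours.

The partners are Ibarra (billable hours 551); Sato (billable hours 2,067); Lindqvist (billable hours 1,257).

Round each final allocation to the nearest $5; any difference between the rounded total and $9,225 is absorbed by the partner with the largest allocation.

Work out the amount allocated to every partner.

Total billable hours = 3,875.
Raw shares: Ibarra 551/3,875 × $9,225 = 1,311.74; Sato 2,067/3,875 × $9,225 = 4,920.79; Lindqvist 1,257/3,875 × $9,225 = 2,992.47.
At nearest $5: Ibarra $1,310; Sato $4,920; Lindqvist $2,990. Sum = $9,220.
Difference $9,225 − $9,220 = +$5 applied to largest allocation (Sato): Sato becomes $4,925.

Ibarra: $1,310; Sato: $4,925; Lindqvist: $2,990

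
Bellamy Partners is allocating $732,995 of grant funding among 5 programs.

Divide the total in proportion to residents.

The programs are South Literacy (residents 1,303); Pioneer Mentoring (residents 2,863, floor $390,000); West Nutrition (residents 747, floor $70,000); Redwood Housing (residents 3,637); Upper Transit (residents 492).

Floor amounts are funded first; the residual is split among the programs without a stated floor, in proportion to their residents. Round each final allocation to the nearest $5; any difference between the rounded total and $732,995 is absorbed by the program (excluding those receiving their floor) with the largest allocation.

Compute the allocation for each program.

Fund the minimums — Pioneer Mentoring $390,000; West Nutrition $70,000. Remaining pool $272,995.
Remaining pool split over remaining residents 5,432: South Literacy 65,484.63 → $65,485; Redwood Housing 182,784.02 → $182,785; Upper Transit 24,726.35 → $24,725.

South Literacy: $65,485; Pioneer Mentoring: $390,000; West Nutrition: $70,000; Redwood Housing: $182,785; Upper Transit: $24,725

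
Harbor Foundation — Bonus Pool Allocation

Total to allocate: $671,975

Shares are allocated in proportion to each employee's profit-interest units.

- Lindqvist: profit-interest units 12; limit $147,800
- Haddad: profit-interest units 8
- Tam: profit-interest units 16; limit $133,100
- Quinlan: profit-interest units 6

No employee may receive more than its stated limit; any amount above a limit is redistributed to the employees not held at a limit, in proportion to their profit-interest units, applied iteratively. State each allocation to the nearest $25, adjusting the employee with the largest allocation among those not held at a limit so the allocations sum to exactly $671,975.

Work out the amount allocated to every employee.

Lindqvist: $147,800 | Haddad: $223,475 | Tam: $133,100 | Quinlan: $167,600

Profit-interest units total: 42.
Proportional shares (ignoring caps): Lindqvist 191,992.86; Haddad 127,995.24; Tam 255,990.48; Quinlan 95,996.43.
Capped: Lindqvist ($147,800), Tam ($133,100); remaining pool $391,075 reallocated over remaining profit-interest units 14.
Remaining shares: Haddad 223,471.43 → $223,475; Quinlan 167,603.57 → $167,600.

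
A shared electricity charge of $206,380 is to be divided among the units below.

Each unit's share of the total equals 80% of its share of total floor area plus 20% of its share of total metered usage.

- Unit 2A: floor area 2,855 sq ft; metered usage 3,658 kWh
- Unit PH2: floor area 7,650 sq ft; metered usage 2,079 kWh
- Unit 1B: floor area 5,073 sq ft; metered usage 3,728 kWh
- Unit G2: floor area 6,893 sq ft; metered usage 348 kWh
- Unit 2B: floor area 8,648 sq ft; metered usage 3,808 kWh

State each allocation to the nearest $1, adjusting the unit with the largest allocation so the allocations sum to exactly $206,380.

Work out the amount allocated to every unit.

Floor area total 31,119; metered usage total 13,621.
Blended shares (80% floor area + 20% metered usage): Unit 2A 0.1271; Unit PH2 0.2272; Unit 1B 0.1852; Unit G2 0.1823; Unit 2B 0.2782.
Proportional shares: Unit 2A 26,232.31; Unit PH2 46,887.64; Unit 1B 38,212.19; Unit G2 37,625.84; Unit 2B 57,422.02.
After rounding ($1): Unit 2A $26,232; Unit PH2 $46,888; Unit 1B $38,212; Unit G2 $37,626; Unit 2B $57,422. Sum = $206,380.
Rounded total matches; no reconciliation needed.

Unit 2A: $26,232; Unit PH2: $46,888; Unit 1B: $38,212; Unit G2: $37,626; Unit 2B: $57,422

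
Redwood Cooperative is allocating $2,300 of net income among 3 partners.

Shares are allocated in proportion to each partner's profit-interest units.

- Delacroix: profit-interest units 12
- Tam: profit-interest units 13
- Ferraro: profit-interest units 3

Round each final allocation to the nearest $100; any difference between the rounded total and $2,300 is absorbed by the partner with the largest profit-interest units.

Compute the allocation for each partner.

Delacroix: $1,000; Tam: $1,100; Ferraro: $200

Total profit-interest units = 12 + 13 + 3 = 28.
Raw shares: Delacroix 985.71; Tam 1,067.86; Ferraro 246.43.
At nearest $100: Delacroix $1,000; Tam $1,100; Ferraro $200. Sum = $2,300.
No rounding difference to absorb.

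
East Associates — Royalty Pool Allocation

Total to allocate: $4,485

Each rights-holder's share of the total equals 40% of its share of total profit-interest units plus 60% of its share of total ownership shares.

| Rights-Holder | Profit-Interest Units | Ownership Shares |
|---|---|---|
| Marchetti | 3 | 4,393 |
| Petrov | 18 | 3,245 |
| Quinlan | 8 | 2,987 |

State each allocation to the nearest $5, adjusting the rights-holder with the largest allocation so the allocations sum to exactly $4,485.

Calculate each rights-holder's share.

Marchetti: $1,300; Petrov: $1,935; Quinlan: $1,250

Totals — profit-interest units 29, ownership shares 10,625.
Composite weights (40% profit-interest units + 60% ownership shares): Marchetti 0.2895; Petrov 0.4315; Quinlan 0.2790.
Unrounded shares: Marchetti 1,298.20; Petrov 1,935.38; Quinlan 1,251.42.
At nearest $5: Marchetti $1,300; Petrov $1,935; Quinlan $1,250. Sum = $4,485.
Sum already equals the total — no adjustment.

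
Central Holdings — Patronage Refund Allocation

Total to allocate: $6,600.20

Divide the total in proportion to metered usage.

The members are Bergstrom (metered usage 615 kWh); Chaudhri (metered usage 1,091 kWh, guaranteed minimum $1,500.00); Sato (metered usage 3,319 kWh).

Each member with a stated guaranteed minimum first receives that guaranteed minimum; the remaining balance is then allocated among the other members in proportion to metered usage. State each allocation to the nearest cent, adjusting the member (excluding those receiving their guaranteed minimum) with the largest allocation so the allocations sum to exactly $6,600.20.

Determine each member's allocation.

Bergstrom: $797.31; Chaudhri: $1,500.00; Sato: $4,302.89

Guaranteed amounts: Chaudhri $1,500.00. Balance $5,100.20.
Balance split over remaining metered usage 3,934: Bergstrom 797.3114 → $797.31; Sato 4,302.8886 → $4,302.89.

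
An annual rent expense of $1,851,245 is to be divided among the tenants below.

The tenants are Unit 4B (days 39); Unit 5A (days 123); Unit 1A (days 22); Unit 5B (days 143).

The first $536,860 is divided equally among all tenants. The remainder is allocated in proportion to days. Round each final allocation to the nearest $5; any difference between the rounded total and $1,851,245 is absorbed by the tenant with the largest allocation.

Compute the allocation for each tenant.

Equal tier: $536,860 ÷ 4 = $134,215 apiece.
Remainder $1,314,385 by days (total 327): Unit 4B 156,761.51 → $156,760; Unit 5A 494,401.70 → $494,400; Unit 1A 88,429.57 → $88,430; Unit 5B 574,792.22 → $574,790.
Rounding difference +$5 on remainder applied to Unit 5B.
Totals: Unit 4B $134,215 + $156,760 = $290,975; Unit 5A $134,215 + $494,400 = $628,615; Unit 1A $134,215 + $88,430 = $222,645; Unit 5B $134,215 + $574,795 = $709,010.

Unit 4B: $290,975; Unit 5A: $628,615; Unit 1A: $222,645; Unit 5B: $709,010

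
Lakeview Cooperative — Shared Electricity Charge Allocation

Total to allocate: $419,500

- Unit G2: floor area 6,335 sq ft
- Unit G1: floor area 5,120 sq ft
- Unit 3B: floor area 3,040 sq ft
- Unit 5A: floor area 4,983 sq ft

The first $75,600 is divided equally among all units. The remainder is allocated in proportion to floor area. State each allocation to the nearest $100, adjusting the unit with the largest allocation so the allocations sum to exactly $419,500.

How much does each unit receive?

$75,600 shared equally gives $18,900 per unit.
Remainder $343,900 by floor area (total 19,478): Unit G2 111,849.60 → $111,800; Unit G1 90,397.78 → $90,400; Unit 3B 53,673.68 → $53,700; Unit 5A 87,978.94 → $88,000.
Totals: Unit G2 $18,900 + $111,800 = $130,700; Unit G1 $18,900 + $90,400 = $109,300; Unit 3B $18,900 + $53,700 = $72,600; Unit 5A $18,900 + $88,000 = $106,900.

Unit G2: $130,700; Unit G1: $109,300; Unit 3B: $72,600; Unit 5A: $106,900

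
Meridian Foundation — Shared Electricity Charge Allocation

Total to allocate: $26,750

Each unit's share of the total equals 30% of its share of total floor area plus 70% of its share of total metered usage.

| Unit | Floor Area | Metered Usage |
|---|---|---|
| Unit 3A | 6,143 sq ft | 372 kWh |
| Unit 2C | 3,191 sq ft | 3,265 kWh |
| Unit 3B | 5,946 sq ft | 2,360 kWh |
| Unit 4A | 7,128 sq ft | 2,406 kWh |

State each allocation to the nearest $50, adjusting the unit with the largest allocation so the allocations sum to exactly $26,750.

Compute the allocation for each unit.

Totals — floor area 22,408, metered usage 8,403.
Blended shares (30% floor area + 70% metered usage): Unit 3A 0.1132; Unit 2C 0.3147; Unit 3B 0.2762; Unit 4A 0.2959.
Raw shares: Unit 3A 3,028.95; Unit 2C 8,418.43; Unit 3B 7,388.40; Unit 4A 7,914.22.
At nearest $50: Unit 3A $3,050; Unit 2C $8,400; Unit 3B $7,400; Unit 4A $7,900. Sum = $26,750.
Sum already equals the total — no adjustment.

Unit 3A: $3,050 | Unit 2C: $8,400 | Unit 3B: $7,400 | Unit 4A: $7,900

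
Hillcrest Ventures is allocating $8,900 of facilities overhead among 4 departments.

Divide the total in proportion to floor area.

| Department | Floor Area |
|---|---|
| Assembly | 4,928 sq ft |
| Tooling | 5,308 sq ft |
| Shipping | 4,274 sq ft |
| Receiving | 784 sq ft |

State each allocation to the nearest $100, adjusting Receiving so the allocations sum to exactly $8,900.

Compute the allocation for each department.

Total floor area = 15,294.
Pro-rata amounts: Assembly 4,928/15,294 × $8,900 = 2,867.74; Tooling 5,308/15,294 × $8,900 = 3,088.87; Shipping 4,274/15,294 × $8,900 = 2,487.16; Receiving 784/15,294 × $8,900 = 456.23.
After rounding ($100): Assembly $2,900; Tooling $3,100; Shipping $2,500; Receiving $500. Sum = $9,000.
Difference $8,900 − $9,000 = −$100 applied to Receiving: Receiving becomes $400.

Assembly: $2,900; Tooling: $3,100; Shipping: $2,500; Receiving: $400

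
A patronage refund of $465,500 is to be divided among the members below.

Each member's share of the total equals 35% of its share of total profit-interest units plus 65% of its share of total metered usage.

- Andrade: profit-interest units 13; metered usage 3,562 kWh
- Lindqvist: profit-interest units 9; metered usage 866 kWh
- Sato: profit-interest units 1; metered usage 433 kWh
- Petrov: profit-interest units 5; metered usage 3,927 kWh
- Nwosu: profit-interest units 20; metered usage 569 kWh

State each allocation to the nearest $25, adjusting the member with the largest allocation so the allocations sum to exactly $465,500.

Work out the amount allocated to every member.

Profit-interest units total 48; metered usage total 9,357.
Combined weights (35% profit-interest units + 65% metered usage): Andrade 0.3422; Lindqvist 0.1258; Sato 0.0374; Petrov 0.3093; Nwosu 0.1854.
Proportional shares: Andrade 159,309.04; Lindqvist 58,552.07; Sato 17,396.08; Petrov 143,957.78; Nwosu 86,285.03.
After rounding ($25): Andrade $159,300; Lindqvist $58,550; Sato $17,400; Petrov $143,950; Nwosu $86,275. Sum = $465,475.
Difference $465,500 − $465,475 = +$25 applied to largest allocation (Andrade): Andrade becomes $159,325.

Andrade: $159,325 | Lindqvist: $58,550 | Sato: $17,400 | Petrov: $143,950 | Nwosu: $86,275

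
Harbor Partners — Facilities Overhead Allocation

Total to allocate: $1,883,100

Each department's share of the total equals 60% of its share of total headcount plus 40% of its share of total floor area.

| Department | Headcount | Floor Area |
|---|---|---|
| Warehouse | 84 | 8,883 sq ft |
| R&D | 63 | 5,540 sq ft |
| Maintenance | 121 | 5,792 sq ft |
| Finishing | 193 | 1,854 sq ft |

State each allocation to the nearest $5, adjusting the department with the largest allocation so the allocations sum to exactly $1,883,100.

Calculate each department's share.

Totals — headcount 461, floor area 22,069.
Combined weights (60% headcount + 40% floor area): Warehouse 0.2703; R&D 0.1824; Maintenance 0.2625; Finishing 0.2848.
Raw shares: Warehouse 509,061.57; R&D 343,492.51; Maintenance 494,245.14; Finishing 536,300.77.
At nearest $5: Warehouse $509,060; R&D $343,495; Maintenance $494,245; Finishing $536,300. Sum = $1,883,100.
No rounding difference to absorb.

Warehouse: $509,060 | R&D: $343,495 | Maintenance: $494,245 | Finishing: $536,300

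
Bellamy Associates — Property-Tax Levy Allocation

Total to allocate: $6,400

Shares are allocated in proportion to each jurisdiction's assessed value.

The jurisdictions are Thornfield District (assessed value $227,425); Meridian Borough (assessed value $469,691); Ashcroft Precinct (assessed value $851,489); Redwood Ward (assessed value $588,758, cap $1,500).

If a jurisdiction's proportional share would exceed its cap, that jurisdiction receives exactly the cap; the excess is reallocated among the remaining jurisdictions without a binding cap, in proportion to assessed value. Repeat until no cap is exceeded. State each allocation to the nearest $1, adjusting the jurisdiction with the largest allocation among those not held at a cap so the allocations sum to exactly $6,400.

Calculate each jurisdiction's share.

Thornfield District: $720 | Meridian Borough: $1,486 | Ashcroft Precinct: $2,694 | Redwood Ward: $1,500

Assessed value total: 2,137,363.
Proportional shares (ignoring caps): Thornfield District 680.99; Meridian Borough 1,406.42; Ashcroft Precinct 2,549.65; Redwood Ward 1,762.94.
Capped: Redwood Ward ($1,500); remaining pool $4,900 reallocated over remaining assessed value 1,548,605.
Remaining shares: Thornfield District 719.60 → $720; Meridian Borough 1,486.17 → $1,486; Ashcroft Precinct 2,694.23 → $2,694.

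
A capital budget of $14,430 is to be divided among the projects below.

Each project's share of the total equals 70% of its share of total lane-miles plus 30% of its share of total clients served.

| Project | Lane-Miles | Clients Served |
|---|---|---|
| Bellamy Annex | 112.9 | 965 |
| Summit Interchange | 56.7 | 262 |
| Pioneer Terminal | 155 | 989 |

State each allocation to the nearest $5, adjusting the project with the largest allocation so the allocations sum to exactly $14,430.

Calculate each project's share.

Lane-miles total 324.6; clients served total 2,216.
Blended shares (70% lane-miles + 30% clients served): Bellamy Annex 0.3741; Summit Interchange 0.1577; Pioneer Terminal 0.4681.
Pro-rata amounts: Bellamy Annex 5,398.40; Summit Interchange 2,276.23; Pioneer Terminal 6,755.37.
Rounded to nearest $5: Bellamy Annex $5,400; Summit Interchange $2,275; Pioneer Terminal $6,755. Sum = $14,430.
Rounded total matches; no reconciliation needed.

Bellamy Annex: $5,400 | Summit Interchange: $2,275 | Pioneer Terminal: $6,755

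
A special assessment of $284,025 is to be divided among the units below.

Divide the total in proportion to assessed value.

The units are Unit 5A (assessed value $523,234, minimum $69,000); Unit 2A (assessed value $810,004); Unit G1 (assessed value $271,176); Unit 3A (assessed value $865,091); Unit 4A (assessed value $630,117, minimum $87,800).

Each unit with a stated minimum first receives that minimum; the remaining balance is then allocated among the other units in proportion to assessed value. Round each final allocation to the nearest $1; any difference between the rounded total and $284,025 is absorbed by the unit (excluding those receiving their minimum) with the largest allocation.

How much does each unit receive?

Fund the minimums — Unit 5A $69,000; Unit 4A $87,800. Balance $127,225.
Balance split over remaining assessed value 1,946,271: Unit 2A 52,948.82 → $52,949; Unit G1 17,726.39 → $17,726; Unit 3A 56,549.78 → $56,550.

Unit 5A: $69,000; Unit 2A: $52,949; Unit G1: $17,726; Unit 3A: $56,550; Unit 4A: $87,800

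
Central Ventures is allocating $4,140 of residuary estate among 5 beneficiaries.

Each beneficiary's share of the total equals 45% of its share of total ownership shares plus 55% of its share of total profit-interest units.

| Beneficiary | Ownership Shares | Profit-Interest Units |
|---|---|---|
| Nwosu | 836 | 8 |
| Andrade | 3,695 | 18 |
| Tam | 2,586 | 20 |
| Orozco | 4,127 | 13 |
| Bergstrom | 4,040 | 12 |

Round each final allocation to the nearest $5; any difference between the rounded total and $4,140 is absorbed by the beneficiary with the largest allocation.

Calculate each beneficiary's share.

Totals — ownership shares 15,284, profit-interest units 71.
Composite weights (45% ownership shares + 55% profit-interest units): Nwosu 0.0866; Andrade 0.2482; Tam 0.2311; Orozco 0.2222; Bergstrom 0.2119.
Unrounded shares: Nwosu 358.47; Andrade 1,027.66; Tam 956.62; Orozco 919.96; Bergstrom 877.29.
At nearest $5: Nwosu $360; Andrade $1,030; Tam $955; Orozco $920; Bergstrom $875. Sum = $4,140.
Sum already equals the total — no adjustment.

Nwosu: $360 · Andrade: $1,030 · Tam: $955 · Orozco: $920 · Bergstrom: $875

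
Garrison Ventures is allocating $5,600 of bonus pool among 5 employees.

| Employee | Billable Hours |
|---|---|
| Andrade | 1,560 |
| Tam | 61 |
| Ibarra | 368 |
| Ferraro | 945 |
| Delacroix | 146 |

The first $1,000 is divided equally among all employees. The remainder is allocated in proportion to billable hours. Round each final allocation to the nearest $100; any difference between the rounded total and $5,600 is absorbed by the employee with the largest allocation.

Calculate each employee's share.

$1,000 shared equally gives $200 per employee.
Remainder $4,600 by billable hours (total 3,080): Andrade 2,329.87 → $2,300; Tam 91.10 → $100; Ibarra 549.61 → $500; Ferraro 1,411.36 → $1,400; Delacroix 218.05 → $200.
Rounding difference +$100 on remainder applied to Andrade.
Totals: Andrade $200 + $2,400 = $2,600; Tam $200 + $100 = $300; Ibarra $200 + $500 = $700; Ferraro $200 + $1,400 = $1,600; Delacroix $200 + $200 = $400.

Andrade: $2,600 | Tam: $300 | Ibarra: $700 | Ferraro: $1,600 | Delacroix: $400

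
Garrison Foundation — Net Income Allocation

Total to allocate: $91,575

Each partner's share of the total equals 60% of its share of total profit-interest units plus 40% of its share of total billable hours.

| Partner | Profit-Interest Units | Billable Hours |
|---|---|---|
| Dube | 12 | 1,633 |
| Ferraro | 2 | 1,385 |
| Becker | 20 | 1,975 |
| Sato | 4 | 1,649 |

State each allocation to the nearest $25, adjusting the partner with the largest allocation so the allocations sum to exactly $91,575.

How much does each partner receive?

Profit-interest units total 38; billable hours total 6,642.
Composite weights (60% profit-interest units + 40% billable hours): Dube 0.2878; Ferraro 0.1150; Becker 0.4347; Sato 0.1625.
Proportional shares: Dube 26,356.89; Ferraro 10,529.99; Becker 39,810.36; Sato 14,877.76.
Rounded to nearest $25: Dube $26,350; Ferraro $10,525; Becker $39,800; Sato $14,875. Sum = $91,550.
Difference $91,575 − $91,550 = +$25 applied to largest allocation (Becker): Becker becomes $39,825.

Dube: $26,350 · Ferraro: $10,525 · Becker: $39,825 · Sato: $14,875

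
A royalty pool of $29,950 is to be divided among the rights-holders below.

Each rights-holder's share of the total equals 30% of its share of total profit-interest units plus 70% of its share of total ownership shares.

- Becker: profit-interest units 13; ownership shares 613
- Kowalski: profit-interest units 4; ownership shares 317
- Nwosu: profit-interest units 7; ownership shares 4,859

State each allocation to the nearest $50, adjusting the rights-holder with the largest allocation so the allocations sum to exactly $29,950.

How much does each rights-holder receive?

Totals — profit-interest units 24, ownership shares 5,789.
Blended shares (30% profit-interest units + 70% ownership shares): Becker 0.2366; Kowalski 0.0883; Nwosu 0.6750.
Pro-rata amounts: Becker 7,086.87; Kowalski 2,645.52; Nwosu 20,217.61.
At nearest $50: Becker $7,100; Kowalski $2,650; Nwosu $20,200. Sum = $29,950.
Rounded total matches; no reconciliation needed.

Becker: $7,100 · Kowalski: $2,650 · Nwosu: $20,200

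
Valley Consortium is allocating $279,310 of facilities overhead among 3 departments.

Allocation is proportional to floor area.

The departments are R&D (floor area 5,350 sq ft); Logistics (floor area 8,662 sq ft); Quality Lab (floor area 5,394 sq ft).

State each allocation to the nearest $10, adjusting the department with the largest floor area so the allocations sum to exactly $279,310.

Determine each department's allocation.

Total floor area = 5,350 + 8,662 + 5,394 = 19,406.
Pro-rata amounts: R&D 77,002.40; Logistics 124,671.92; Quality Lab 77,635.69.
At nearest $10: R&D $77,000; Logistics $124,670; Quality Lab $77,640. Sum = $279,310.
Rounded total matches; no reconciliation needed.

R&D: $77,000 | Logistics: $124,670 | Quality Lab: $77,640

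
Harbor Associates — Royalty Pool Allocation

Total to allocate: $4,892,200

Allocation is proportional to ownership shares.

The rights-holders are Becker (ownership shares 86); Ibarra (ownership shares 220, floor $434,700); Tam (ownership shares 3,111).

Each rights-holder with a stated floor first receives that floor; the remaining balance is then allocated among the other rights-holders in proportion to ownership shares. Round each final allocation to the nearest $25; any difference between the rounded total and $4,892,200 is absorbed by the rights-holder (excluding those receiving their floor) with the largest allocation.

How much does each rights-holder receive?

Becker: $119,900 | Ibarra: $434,700 | Tam: $4,337,600

Fund the minimums — Ibarra $434,700. Remaining pool $4,457,500.
Remaining pool split over remaining ownership shares 3,197: Becker 119,907.73 → $119,900; Tam 4,337,592.27 → $4,337,600.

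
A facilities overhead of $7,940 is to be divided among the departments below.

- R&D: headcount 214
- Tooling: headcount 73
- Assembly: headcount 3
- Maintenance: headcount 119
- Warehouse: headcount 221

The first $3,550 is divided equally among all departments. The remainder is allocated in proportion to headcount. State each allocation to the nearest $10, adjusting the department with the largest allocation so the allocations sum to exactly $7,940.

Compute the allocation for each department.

First tranche $3,550 split equally: $710 each.
Remainder $4,390 by headcount (total 630): R&D 1,491.21 → $1,490; Tooling 508.68 → $510; Assembly 20.90 → $20; Maintenance 829.22 → $830; Warehouse 1,539.98 → $1,540.
Totals: R&D $710 + $1,490 = $2,200; Tooling $710 + $510 = $1,220; Assembly $710 + $20 = $730; Maintenance $710 + $830 = $1,540; Warehouse $710 + $1,540 = $2,250.

R&D: $2,200; Tooling: $1,220; Assembly: $730; Maintenance: $1,540; Warehouse: $2,250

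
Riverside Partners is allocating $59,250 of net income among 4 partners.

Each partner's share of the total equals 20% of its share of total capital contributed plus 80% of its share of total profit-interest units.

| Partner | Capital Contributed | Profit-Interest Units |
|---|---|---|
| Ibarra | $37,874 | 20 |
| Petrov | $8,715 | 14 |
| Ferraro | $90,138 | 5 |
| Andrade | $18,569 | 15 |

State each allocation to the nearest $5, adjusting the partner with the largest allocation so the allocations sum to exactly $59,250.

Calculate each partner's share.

Ibarra: $20,445 | Petrov: $12,955 | Ferraro: $11,265 | Andrade: $14,585

Capital contributed total 155,296; profit-interest units total 54.
Blended shares (20% capital contributed + 80% profit-interest units): Ibarra 0.3451; Petrov 0.2186; Ferraro 0.1902; Andrade 0.2461.
Pro-rata amounts: Ibarra 20,445.56; Petrov 12,953.89; Ferraro 11,266.95; Andrade 14,583.59.
At nearest $5: Ibarra $20,445; Petrov $12,955; Ferraro $11,265; Andrade $14,585. Sum = $59,250.
Sum already equals the total — no adjustment.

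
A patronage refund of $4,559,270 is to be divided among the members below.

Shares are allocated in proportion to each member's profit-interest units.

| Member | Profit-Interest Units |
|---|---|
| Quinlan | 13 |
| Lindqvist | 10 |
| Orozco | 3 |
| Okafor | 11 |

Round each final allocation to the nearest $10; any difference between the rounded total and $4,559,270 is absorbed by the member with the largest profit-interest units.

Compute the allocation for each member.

Profit-interest units total: 37.
Pro-rata amounts: Quinlan 13/37 × $4,559,270 = 1,601,905.68; Lindqvist 10/37 × $4,559,270 = 1,232,235.14; Orozco 3/37 × $4,559,270 = 369,670.54; Okafor 11/37 × $4,559,270 = 1,355,458.65.
Rounded to nearest $10: Quinlan $1,601,910; Lindqvist $1,232,240; Orozco $369,670; Okafor $1,355,460. Sum = $4,559,280.
Difference $4,559,270 − $4,559,280 = −$10 applied to largest profit-interest units (Quinlan): Quinlan becomes $1,601,900.

Quinlan: $1,601,900 | Lindqvist: $1,232,240 | Orozco: $369,670 | Okafor: $1,355,460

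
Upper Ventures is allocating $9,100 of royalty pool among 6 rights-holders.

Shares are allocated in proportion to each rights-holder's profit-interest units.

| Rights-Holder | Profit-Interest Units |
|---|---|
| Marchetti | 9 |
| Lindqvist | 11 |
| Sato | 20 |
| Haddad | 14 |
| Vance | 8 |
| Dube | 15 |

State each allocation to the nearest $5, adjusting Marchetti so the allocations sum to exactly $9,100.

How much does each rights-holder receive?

Combined profit-interest units = 77.
Proportional shares: Marchetti 9/77 × $9,100 = 1,063.64; Lindqvist 11/77 × $9,100 = 1,300.00; Sato 20/77 × $9,100 = 2,363.64; Haddad 14/77 × $9,100 = 1,654.55; Vance 8/77 × $9,100 = 945.45; Dube 15/77 × $9,100 = 1,772.73.
At nearest $5: Marchetti $1,065; Lindqvist $1,300; Sato $2,365; Haddad $1,655; Vance $945; Dube $1,775. Sum = $9,105.
Difference $9,100 − $9,105 = −$5 applied to Marchetti: Marchetti becomes $1,060.

Marchetti: $1,060 | Lindqvist: $1,300 | Sato: $2,365 | Haddad: $1,655 | Vance: $945 | Dube: $1,775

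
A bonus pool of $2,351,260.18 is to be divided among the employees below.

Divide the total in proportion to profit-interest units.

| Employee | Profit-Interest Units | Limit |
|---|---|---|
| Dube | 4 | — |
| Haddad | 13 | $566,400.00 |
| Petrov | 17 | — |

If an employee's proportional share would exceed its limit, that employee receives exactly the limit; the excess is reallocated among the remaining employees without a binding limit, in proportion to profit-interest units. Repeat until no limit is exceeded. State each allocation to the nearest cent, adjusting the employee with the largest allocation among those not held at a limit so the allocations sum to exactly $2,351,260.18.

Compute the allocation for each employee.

Dube: $339,973.37 | Haddad: $566,400.00 | Petrov: $1,444,886.81

Profit-interest units total: 34.
Pro-rata shares before constraints: Dube 276,618.8447; Haddad 899,011.2453; Petrov 1,175,630.0900.
Cap binds for Haddad ($566,400.00); balance $1,784,860.18 reallocated over remaining profit-interest units 21.
Remaining shares: Dube 339,973.3676 → $339,973.37; Petrov 1,444,886.8124 → $1,444,886.81.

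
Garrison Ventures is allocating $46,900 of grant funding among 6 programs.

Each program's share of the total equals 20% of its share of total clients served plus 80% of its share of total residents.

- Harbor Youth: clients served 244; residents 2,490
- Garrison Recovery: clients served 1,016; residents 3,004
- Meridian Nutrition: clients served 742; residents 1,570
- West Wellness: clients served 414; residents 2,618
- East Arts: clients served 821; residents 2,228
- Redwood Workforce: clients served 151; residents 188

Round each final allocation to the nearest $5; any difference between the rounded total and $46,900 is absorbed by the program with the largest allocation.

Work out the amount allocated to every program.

Harbor Youth: $8,400 | Garrison Recovery: $12,125 | Meridian Nutrition: $6,925 | West Wellness: $9,265 | East Arts: $9,185 | Redwood Workforce: $1,000

Totals — clients served 3,388, residents 12,098.
Combined weights (20% clients served + 80% residents): Harbor Youth 0.1791; Garrison Recovery 0.2586; Meridian Nutrition 0.1476; West Wellness 0.1976; East Arts 0.1958; Redwood Workforce 0.0213.
Raw shares: Harbor Youth 8,397.87; Garrison Recovery 12,129.32; Meridian Nutrition 6,923.40; West Wellness 9,265.50; East Arts 9,182.80; Redwood Workforce 1,001.11.
At nearest $5: Harbor Youth $8,400; Garrison Recovery $12,130; Meridian Nutrition $6,925; West Wellness $9,265; East Arts $9,185; Redwood Workforce $1,000. Sum = $46,905.
Difference $46,900 − $46,905 = −$5 applied to largest allocation (Garrison Recovery): Garrison Recovery becomes $12,125.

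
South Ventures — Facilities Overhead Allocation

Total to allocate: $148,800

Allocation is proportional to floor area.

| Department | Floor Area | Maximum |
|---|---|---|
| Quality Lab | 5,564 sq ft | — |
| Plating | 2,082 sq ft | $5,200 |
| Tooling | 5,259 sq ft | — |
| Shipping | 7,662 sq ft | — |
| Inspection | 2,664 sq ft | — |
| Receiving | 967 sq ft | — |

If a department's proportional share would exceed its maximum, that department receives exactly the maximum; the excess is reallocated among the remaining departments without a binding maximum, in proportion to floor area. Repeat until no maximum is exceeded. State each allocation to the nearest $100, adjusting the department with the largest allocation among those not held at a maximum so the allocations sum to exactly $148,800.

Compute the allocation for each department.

Quality Lab: $36,100; Plating: $5,200; Tooling: $34,100; Shipping: $49,800; Inspection: $17,300; Receiving: $6,300

Floor area total: 24,198.
Unconstrained shares: Quality Lab 34,214.53; Plating 12,802.78; Tooling 32,339.00; Shipping 47,115.70; Inspection 16,381.65; Receiving 5,946.34.
Held at cap: Plating ($5,200); remaining pool $143,600 reallocated over remaining floor area 22,116.
Shares after redistribution: Quality Lab 36,127.26 → $36,100; Tooling 34,146.88 → $34,100; Shipping 49,749.65 → $49,700; Inspection 17,297.45 → $17,300; Receiving 6,278.77 → $6,300.
Rounding difference +$100 applied to Shipping → $49,800.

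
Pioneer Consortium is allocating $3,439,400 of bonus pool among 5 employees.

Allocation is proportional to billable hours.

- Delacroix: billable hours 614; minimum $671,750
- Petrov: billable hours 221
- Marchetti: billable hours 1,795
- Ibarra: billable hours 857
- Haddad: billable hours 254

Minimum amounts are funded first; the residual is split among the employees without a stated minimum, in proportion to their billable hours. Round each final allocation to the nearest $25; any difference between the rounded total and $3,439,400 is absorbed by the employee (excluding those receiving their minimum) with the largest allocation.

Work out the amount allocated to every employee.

Delacroix: $671,750 | Petrov: $195,600 | Marchetti: $1,588,725 | Ibarra: $758,525 | Haddad: $224,800

Minimums first: Delacroix $671,750. Balance $2,767,650.
Balance split over remaining billable hours 3,127: Petrov 195,603.02 → $195,600; Marchetti 1,588,721.38 → $1,588,725; Ibarra 758,514.89 → $758,525; Haddad 224,810.71 → $224,800.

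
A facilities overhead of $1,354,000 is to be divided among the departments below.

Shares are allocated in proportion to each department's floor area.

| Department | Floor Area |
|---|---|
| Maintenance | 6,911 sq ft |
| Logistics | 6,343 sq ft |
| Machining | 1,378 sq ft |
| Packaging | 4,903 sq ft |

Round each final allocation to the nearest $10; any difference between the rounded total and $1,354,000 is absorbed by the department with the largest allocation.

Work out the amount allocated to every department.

Floor area total: 19,535.
Pro-rata amounts: Maintenance 6,911/19,535 × $1,354,000 = 479,011.72; Logistics 6,343/19,535 × $1,354,000 = 439,642.79; Machining 1,378/19,535 × $1,354,000 = 95,511.24; Packaging 4,903/19,535 × $1,354,000 = 339,834.25.
Rounded to nearest $10: Maintenance $479,010; Logistics $439,640; Machining $95,510; Packaging $339,830. Sum = $1,353,990.
Difference $1,354,000 − $1,353,990 = +$10 applied to largest allocation (Maintenance): Maintenance becomes $479,020.

Maintenance: $479,020; Logistics: $439,640; Machining: $95,510; Packaging: $339,830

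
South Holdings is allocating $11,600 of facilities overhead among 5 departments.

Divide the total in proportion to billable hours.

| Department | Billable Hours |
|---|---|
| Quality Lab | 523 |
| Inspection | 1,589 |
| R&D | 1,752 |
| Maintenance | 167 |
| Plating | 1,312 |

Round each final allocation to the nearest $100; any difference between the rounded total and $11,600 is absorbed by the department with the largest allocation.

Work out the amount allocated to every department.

Quality Lab: $1,100 | Inspection: $3,400 | R&D: $3,900 | Maintenance: $400 | Plating: $2,800

Total billable hours = 5,343.
Pro-rata amounts: Quality Lab 523/5,343 × $11,600 = 1,135.47; Inspection 1,589/5,343 × $11,600 = 3,449.82; R&D 1,752/5,343 × $11,600 = 3,803.71; Maintenance 167/5,343 × $11,600 = 362.57; Plating 1,312/5,343 × $11,600 = 2,848.44.
After rounding ($100): Quality Lab $1,100; Inspection $3,400; R&D $3,800; Maintenance $400; Plating $2,800. Sum = $11,500.
Difference $11,600 − $11,500 = +$100 applied to largest allocation (R&D): R&D becomes $3,900.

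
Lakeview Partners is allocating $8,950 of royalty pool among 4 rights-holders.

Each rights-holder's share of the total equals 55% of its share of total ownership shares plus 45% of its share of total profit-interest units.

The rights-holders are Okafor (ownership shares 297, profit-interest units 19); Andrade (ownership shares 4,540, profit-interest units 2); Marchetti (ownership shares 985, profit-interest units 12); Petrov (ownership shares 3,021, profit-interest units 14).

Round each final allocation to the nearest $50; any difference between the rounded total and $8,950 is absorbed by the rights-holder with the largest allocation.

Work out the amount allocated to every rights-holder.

Okafor: $1,800; Andrade: $2,700; Marchetti: $1,600; Petrov: $2,850

Ownership shares total 8,843; profit-interest units total 47.
Blended shares (55% ownership shares + 45% profit-interest units): Okafor 0.2004; Andrade 0.3015; Marchetti 0.1762; Petrov 0.3219.
Unrounded shares: Okafor 1,793.46; Andrade 2,698.60; Marchetti 1,576.60; Petrov 2,881.34.
At nearest $50: Okafor $1,800; Andrade $2,700; Marchetti $1,600; Petrov $2,900. Sum = $9,000.
Difference $8,950 − $9,000 = −$50 applied to largest allocation (Petrov): Petrov becomes $2,850.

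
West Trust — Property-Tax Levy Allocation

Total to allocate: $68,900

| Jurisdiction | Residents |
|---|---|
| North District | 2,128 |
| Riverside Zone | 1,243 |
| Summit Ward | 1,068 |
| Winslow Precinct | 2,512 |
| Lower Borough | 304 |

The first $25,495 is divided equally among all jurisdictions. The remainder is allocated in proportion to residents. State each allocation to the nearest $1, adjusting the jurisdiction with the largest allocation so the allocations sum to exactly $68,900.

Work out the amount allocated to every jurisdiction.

North District: $17,830; Riverside Zone: $12,536; Summit Ward: $11,489; Winslow Precinct: $20,127; Lower Borough: $6,918

Equal tier: $25,495 ÷ 5 = $5,099 apiece.
Remainder $43,405 by residents (total 7,255): North District 12,731.34 → $12,731; Riverside Zone 7,436.58 → $7,437; Summit Ward 6,389.60 → $6,390; Winslow Precinct 15,028.72 → $15,029; Lower Borough 1,818.76 → $1,819.
Rounding difference −$1 on remainder applied to Winslow Precinct.
Totals: North District $5,099 + $12,731 = $17,830; Riverside Zone $5,099 + $7,437 = $12,536; Summit Ward $5,099 + $6,390 = $11,489; Winslow Precinct $5,099 + $15,028 = $20,127; Lower Borough $5,099 + $1,819 = $6,918.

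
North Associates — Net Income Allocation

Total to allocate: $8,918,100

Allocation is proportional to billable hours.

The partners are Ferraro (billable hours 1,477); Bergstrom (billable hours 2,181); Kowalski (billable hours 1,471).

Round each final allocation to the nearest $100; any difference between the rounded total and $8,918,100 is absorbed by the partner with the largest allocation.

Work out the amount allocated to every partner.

Ferraro: $2,568,100; Bergstrom: $3,792,300; Kowalski: $2,557,700

Billable hours total: 5,129.
Pro-rata amounts: Ferraro 1,477/5,129 × $8,918,100 = 2,568,148.51; Bergstrom 2,181/5,129 × $8,918,100 = 3,792,235.54; Kowalski 1,471/5,129 × $8,918,100 = 2,557,715.95.
At nearest $100: Ferraro $2,568,100; Bergstrom $3,792,200; Kowalski $2,557,700. Sum = $8,918,000.
Difference $8,918,100 − $8,918,000 = +$100 applied to largest allocation (Bergstrom): Bergstrom becomes $3,792,300.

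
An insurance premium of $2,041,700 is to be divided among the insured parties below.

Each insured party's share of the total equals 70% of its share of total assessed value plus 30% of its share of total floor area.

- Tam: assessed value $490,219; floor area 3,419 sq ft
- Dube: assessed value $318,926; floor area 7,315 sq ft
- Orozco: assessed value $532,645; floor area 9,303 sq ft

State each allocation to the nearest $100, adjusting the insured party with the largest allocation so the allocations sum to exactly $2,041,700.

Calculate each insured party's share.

Totals — assessed value 1,341,790, floor area 20,037.
Blended shares (70% assessed value + 30% floor area): Tam 0.3069; Dube 0.2759; Orozco 0.4172.
Raw shares: Tam 626,665.56; Dube 563,311.69; Orozco 851,722.75.
At nearest $100: Tam $626,700; Dube $563,300; Orozco $851,700. Sum = $2,041,700.
No rounding difference to absorb.

Tam: $626,700 | Dube: $563,300 | Orozco: $851,700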